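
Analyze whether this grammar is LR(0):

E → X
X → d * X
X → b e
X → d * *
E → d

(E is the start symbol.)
Augment with E' → E and build the canonical LR(0) collection (I0 = CLOSURE({[E' → . E]}), then GOTO on every symbol after a dot until no new states appear). It has 10 states:
  I0: { [E → . X], [E → . d], [E' → . E], [X → . b e], [X → . d * *], [X → . d * X] }  — shift
  I1: { [E' → E .] }  — accept
  I2: { [E → X .] }  — reduce
  I3: { [X → b . e] }  — shift
  I4: { [E → d .], [X → d . * *], [X → d . * X] }  — shift, reduce
  I5: { [X → . b e], [X → . d * *], [X → . d * X], [X → d * . *], [X → d * . X] }  — shift
  I6: { [X → d * * .] }  — reduce
  I7: { [X → d * X .] }  — reduce
  I8: { [X → d . * *], [X → d . * X] }  — shift
  I9: { [X → b e .] }  — reduce

Conflict in state I4:
  Shift-reduce conflict between [E → d .] and [X → d . * *]
So the grammar is NOT LR(0).

Answer: No. Shift-reduce conflict between [E → d .] and [X → d . * *]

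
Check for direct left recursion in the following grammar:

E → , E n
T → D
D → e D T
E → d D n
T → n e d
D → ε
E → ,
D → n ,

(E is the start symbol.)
E → , E n: starts with ','
T → D: starts with D
D → e D T: starts with e
E → d D n: starts with d
T → n e d: starts with n
D → ε: starts with ε
E → ,: starts with ','
D → n ,: starts with n

No direct left recursion found.

Answer: No direct left recursion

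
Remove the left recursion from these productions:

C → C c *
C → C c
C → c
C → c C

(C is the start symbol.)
C → c C'
C → c C C'
C' → c * C'
C' → c C'
C' → ε

C is directly left-recursive. The standard transformation for
  A → A α₁ | ... | A α_m | β₁ | ... | β_n
is
  A  → β₁ A' | ... | β_n A'
  A' → α₁ A' | ... | α_m A' | ε

C → c becomes C → c C'
C → c C becomes C → c C C'
C → C c * becomes C' → c * C'
C → C c becomes C' → c C'
Add C' → ε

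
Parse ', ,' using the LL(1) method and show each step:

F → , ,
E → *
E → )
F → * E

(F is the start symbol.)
LL(1) parsing maintains a stack (initially the start symbol over $) and the input. At each step: if the stack top is a terminal, match it against the current input token; if it is a non-terminal N, replace it with the RHS of M[N, lookahead] (the unique production whose predict set contains the lookahead).

Stack is shown with the top on the left.

Stack  Input  Action
--------------------
F $    , , $  output F → , ,
, , $  , , $  match ','
, $    , $    match ','
$      $      accept

The string is accepted.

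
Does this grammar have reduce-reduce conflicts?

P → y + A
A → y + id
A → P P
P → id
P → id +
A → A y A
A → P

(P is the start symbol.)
Augment with P' → P and build the canonical LR(0) collection (I0 = CLOSURE({[P' → . P]}), then GOTO on every symbol after a dot until no new states appear). It has 14 states:
  I0: { [P → . id +], [P → . id], [P → . y + A], [P' → . P] }  — shift
  I1: { [P' → P .] }  — accept
  I2: { [P → id . +], [P → id .] }  — shift, reduce
  I3: { [P → y . + A] }  — shift
  I4: { [A → . A y A], [A → . P P], [A → . P], [A → . y + id], [P → . id +], [P → . id], [P → . y + A], [P → y + . A] }  — shift
  I5: { [A → A . y A], [P → y + A .] }  — shift, reduce
  I6: { [A → P . P], [A → P .], [P → . id +], [P → . id], [P → . y + A] }  — shift, reduce
  I7: { [A → y . + id], [P → y . + A] }  — shift
  I8: { [A → . A y A], [A → . P P], [A → . P], [A → . y + id], [A → y + . id], [P → . id +], [P → . id], [P → . y + A], [P → y + . A] }  — shift
  I9: { [A → y + id .], [P → id . +], [P → id .] }  — shift, 2 reduces
  I10: { [P → id + .] }  — reduce
  I11: { [A → P P .] }  — reduce
  I12: { [A → . A y A], [A → . P P], [A → . P], [A → . y + id], [A → A y . A], [P → . id +], [P → . id], [P → . y + A] }  — shift
  I13: { [A → A . y A], [A → A y A .] }  — shift, reduce

I9 contains complete items [A → y + id .], [P → id .] — reduce-reduce conflict.

Answer: Yes — I9: [A → y + id .] vs [P → id .]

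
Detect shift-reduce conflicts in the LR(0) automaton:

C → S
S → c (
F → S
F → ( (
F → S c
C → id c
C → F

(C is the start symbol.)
Yes — I4: [C → S .] vs [F → S . c]

Augment with C' → C and build the canonical LR(0) collection (I0 = CLOSURE({[C' → . C]}), then GOTO on every symbol after a dot until no new states appear). It has 11 states:
  I0: { [C → . F], [C → . S], [C → . id c], [C' → . C], [F → . ( (], [F → . S c], [F → . S], [S → . c (] }  — shift
  I1: { [F → ( . (] }  — shift
  I2: { [C' → C .] }  — accept
  I3: { [C → F .] }  — reduce
  I4: { [C → S .], [F → S . c], [F → S .] }  — shift, 2 reduces
  I5: { [S → c . (] }  — shift
  I6: { [C → id . c] }  — shift
  I7: { [C → id c .] }  — reduce
  I8: { [S → c ( .] }  — reduce
  I9: { [F → S c .] }  — reduce
  I10: { [F → ( ( .] }  — reduce

I4 contains reduce items [C → S .], [F → S .] and shift item [F → S . c] — shift-reduce conflict.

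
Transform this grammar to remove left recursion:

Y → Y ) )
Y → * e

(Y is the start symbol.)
Y is directly left-recursive. The standard transformation for
  A → A α₁ | ... | A α_m | β₁ | ... | β_n
is
  A  → β₁ A' | ... | β_n A'
  A' → α₁ A' | ... | α_m A' | ε

Y → * e becomes Y → * e Y'
Y → Y ) ) becomes Y' → ) ) Y'
Add Y' → ε

Resulting grammar:
Y → * e Y'
Y' → ) ) Y'
Y' → ε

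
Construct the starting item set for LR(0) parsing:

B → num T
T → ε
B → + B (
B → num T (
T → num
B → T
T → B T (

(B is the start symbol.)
First, augment the grammar with B' → B
I₀ = CLOSURE({ [B' → . B] }):
  [B' → . B] has the dot before B: add [B → . num T], [B → . + B (], [B → . num T (], [B → . T]
  [B → . T] has the dot before T: add [T → .], [T → . num], [T → . B T (]
No further items can be added.

I₀ = { [B → . + B (], [B → . T], [B → . num T (], [B → . num T], [B' → . B], [T → . B T (], [T → . num], [T → .] }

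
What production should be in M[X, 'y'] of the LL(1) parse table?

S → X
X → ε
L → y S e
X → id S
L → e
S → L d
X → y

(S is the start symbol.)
To find M[X, 'y'], we find productions for X where 'y' is in the predict set (PREDICT(N → α) = (FIRST(α) \ {ε}) ∪ (FOLLOW(N) if α ⇒* ε)).

Relevant sets:
  FOLLOW(X) = { $, 'e' }

X → ε: PREDICT = { $, 'e' }
X → id S: PREDICT = { 'id' }
X → y: PREDICT = { 'y' }
  'y' is in predict set, so this production goes in M[X, 'y']

M[X, 'y'] = X → y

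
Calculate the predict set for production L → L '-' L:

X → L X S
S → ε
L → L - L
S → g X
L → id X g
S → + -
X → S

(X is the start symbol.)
{ 'id' }

PREDICT(L → L '-' L) = (FIRST(RHS) \ {ε}) ∪ (FOLLOW(L) if ε ∈ FIRST(RHS), i.e. RHS ⇒* ε)
FIRST(L) = { 'id' }
FIRST(L '-' L) = { 'id' }
ε ∉ FIRST(L '-' L), so FOLLOW(L) is not added.
PREDICT(L → L '-' L) = { 'id' }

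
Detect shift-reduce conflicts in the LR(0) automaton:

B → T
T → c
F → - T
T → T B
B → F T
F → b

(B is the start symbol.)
A shift-reduce conflict occurs when an LR(0) state has both:
  - a complete (reduce) item [A → α .] (dot at the end), and
  - a shift item [B → β . c γ] (dot before a terminal).

Augment with B' → B and build the canonical LR(0) collection (I0 = CLOSURE({[B' → . B]}), then GOTO on every symbol after a dot until no new states appear). It has 10 states:
  I0: { [B → . F T], [B → . T], [B' → . B], [F → . - T], [F → . b], [T → . T B], [T → . c] }  — shift
  I1: { [F → - . T], [T → . T B], [T → . c] }  — shift
  I2: { [B' → B .] }  — accept
  I3: { [B → F . T], [T → . T B], [T → . c] }  — shift
  I4: { [B → . F T], [B → . T], [B → T .], [F → . - T], [F → . b], [T → . T B], [T → . c], [T → T . B] }  — shift, reduce
  I5: { [F → b .] }  — reduce
  I6: { [T → c .] }  — reduce
  I7: { [T → T B .] }  — reduce
  I8: { [B → . F T], [B → . T], [B → F T .], [F → . - T], [F → . b], [T → . T B], [T → . c], [T → T . B] }  — shift, reduce
  I9: { [B → . F T], [B → . T], [F → - T .], [F → . - T], [F → . b], [T → . T B], [T → . c], [T → T . B] }  — shift, reduce

I4 contains reduce item [B → T .] and shift items [F → . - T], [F → . b], [T → . c] — shift-reduce conflict.
I8 contains reduce item [B → F T .] and shift items [F → . - T], [F → . b], [T → . c] — shift-reduce conflict.
I9 contains reduce item [F → - T .] and shift items [F → . - T], [F → . b], [T → . c] — shift-reduce conflict.

Answer: Yes — I4: [B → T .] vs [F → . - T]; I8: [B → F T .] vs [F → . - T]; I9: [F → - T .] vs [F → . - T]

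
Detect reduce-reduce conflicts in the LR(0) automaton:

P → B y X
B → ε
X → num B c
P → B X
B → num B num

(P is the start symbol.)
No reduce-reduce conflicts

Augment with P' → P and build the canonical LR(0) collection (I0 = CLOSURE({[P' → . P]}), then GOTO on every symbol after a dot until no new states appear). It has 12 states:
  I0: { [B → . num B num], [B → .], [P → . B X], [P → . B y X], [P' → . P] }  — shift, reduce
  I1: { [P → B . X], [P → B . y X], [X → . num B c] }  — shift
  I2: { [P' → P .] }  — accept
  I3: { [B → . num B num], [B → .], [B → num . B num] }  — shift, reduce
  I4: { [B → num B . num] }  — shift
  I5: { [B → num B num .] }  — reduce
  I6: { [P → B X .] }  — reduce
  I7: { [B → . num B num], [B → .], [X → num . B c] }  — shift, reduce
  I8: { [P → B y . X], [X → . num B c] }  — shift
  I9: { [P → B y X .] }  — reduce
  I10: { [X → num B . c] }  — shift
  I11: { [X → num B c .] }  — reduce

No state contains more than one complete item.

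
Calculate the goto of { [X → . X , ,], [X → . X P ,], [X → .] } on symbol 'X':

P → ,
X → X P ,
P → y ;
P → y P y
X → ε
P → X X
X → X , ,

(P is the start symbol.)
GOTO(I, 'X') = CLOSURE({ [A → αX.β] : [A → α.Xβ] ∈ I, X = 'X' })

Items with dot before 'X', with the dot advanced:
  [X → . X , ,] → [X → X . , ,]
  [X → . X P ,] → [X → X . P ,]
Closure of the advanced items:
  [X → X . P ,] has the dot before P: add [P → . ,], [P → . y ;], [P → . y P y], [P → . X X]
  [P → . X X] has the dot before X: add [X → . X P ,], [X → .], [X → . X , ,]

GOTO = { [P → . ,], [P → . X X], [P → . y ;], [P → . y P y], [X → . X , ,], [X → . X P ,], [X → .], [X → X . , ,], [X → X . P ,] }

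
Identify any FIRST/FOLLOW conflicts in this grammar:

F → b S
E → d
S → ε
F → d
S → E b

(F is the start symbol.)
No FIRST/FOLLOW conflicts.

A FIRST/FOLLOW conflict occurs when a non-terminal N has a nullable alternative N → β (β ⇒* ε) and another alternative N → α with FIRST(α) ∩ FOLLOW(N) ≠ ∅: on such a lookahead the parser cannot decide between expanding α and letting N vanish via β.

Nullable non-terminals: S.
FIRST sets used below: FIRST(E) = { 'd' }

S: nullable alternative(s) S → ε; FOLLOW(S) = { $ }
  S → ε: FIRST \ {ε} = { } — this is the only nullable alternative, skip
  S → E b: FIRST \ {ε} = { 'd' } — disjoint from FOLLOW(S)

E, F have no nullable alternative, so no FIRST/FOLLOW check is needed there.

No FIRST/FOLLOW conflicts found.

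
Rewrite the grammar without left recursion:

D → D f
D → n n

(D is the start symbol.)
D is directly left-recursive. The standard transformation for
  A → A α₁ | ... | A α_m | β₁ | ... | β_n
is
  A  → β₁ A' | ... | β_n A'
  A' → α₁ A' | ... | α_m A' | ε

D → n n becomes D → n n D'
D → D f becomes D' → f D'
Add D' → ε

Resulting grammar:
D → n n D'
D' → f D'
D' → ε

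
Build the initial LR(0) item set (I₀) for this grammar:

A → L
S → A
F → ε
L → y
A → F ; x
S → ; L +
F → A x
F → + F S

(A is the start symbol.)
First, augment the grammar with A' → A
I₀ = CLOSURE({ [A' → . A] }):
  [A' → . A] has the dot before A: add [A → . L], [A → . F ; x]
  [A → . L] has the dot before L: add [L → . y]
  [A → . F ; x] has the dot before F: add [F → .], [F → . A x], [F → . + F S]
No further items can be added.

I₀ = { [A → . F ; x], [A → . L], [A' → . A], [F → . + F S], [F → . A x], [F → .], [L → . y] }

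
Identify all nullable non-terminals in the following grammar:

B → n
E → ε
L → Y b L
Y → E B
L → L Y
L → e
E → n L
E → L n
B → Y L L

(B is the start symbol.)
{ 'E' }

A non-terminal is nullable if it can derive ε (the empty string): either it has an ε-production, or it has a production whose right-hand side consists entirely of nullable non-terminals.

ε-productions: E → ε
So E is immediately nullable.
No further non-terminal can be added: every production for the remaining non-terminals contains a terminal or a non-nullable non-terminal.
Nullable = { 'E' }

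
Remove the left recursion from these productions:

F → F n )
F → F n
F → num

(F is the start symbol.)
F is directly left-recursive. The standard transformation for
  A → A α₁ | ... | A α_m | β₁ | ... | β_n
is
  A  → β₁ A' | ... | β_n A'
  A' → α₁ A' | ... | α_m A' | ε

F → num becomes F → num F'
F → F n ) becomes F' → n ) F'
F → F n becomes F' → n F'
Add F' → ε

Resulting grammar:
F → num F'
F' → n ) F'
F' → n F'
F' → ε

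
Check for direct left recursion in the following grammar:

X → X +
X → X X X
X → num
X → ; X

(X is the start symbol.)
Yes, X is left-recursive

Direct left recursion occurs when N → N α for some non-terminal N (the right-hand side begins with the left-hand side itself).

X → X +: LEFT RECURSIVE (starts with X)
X → X X X: LEFT RECURSIVE (starts with X)
X → num: starts with num
X → ; X: starts with ';'

The grammar has direct left recursion on: X.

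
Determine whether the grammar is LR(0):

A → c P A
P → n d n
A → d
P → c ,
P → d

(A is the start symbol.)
Yes, the grammar is LR(0)

A grammar is LR(0) if no state in the canonical LR(0) collection has:
  - both a shift item (dot before a terminal) and a complete item (shift-reduce conflict), or
  - two or more complete items (reduce-reduce conflict; the accept item [A' → A .] counts as a complete item here).

Augment with A' → A and build the canonical LR(0) collection (I0 = CLOSURE({[A' → . A]}), then GOTO on every symbol after a dot until no new states appear). It has 12 states:
  I0: { [A → . c P A], [A → . d], [A' → . A] }  — shift
  I1: { [A' → A .] }  — accept
  I2: { [A → c . P A], [P → . c ,], [P → . d], [P → . n d n] }  — shift
  I3: { [A → d .] }  — reduce
  I4: { [A → . c P A], [A → . d], [A → c P . A] }  — shift
  I5: { [P → c . ,] }  — shift
  I6: { [P → d .] }  — reduce
  I7: { [P → n . d n] }  — shift
  I8: { [P → n d . n] }  — shift
  I9: { [P → n d n .] }  — reduce
  I10: { [P → c , .] }  — reduce
  I11: { [A → c P A .] }  — reduce

Every state is either a pure shift/goto state or contains exactly one complete item and nothing to shift — no conflicts. The grammar is LR(0).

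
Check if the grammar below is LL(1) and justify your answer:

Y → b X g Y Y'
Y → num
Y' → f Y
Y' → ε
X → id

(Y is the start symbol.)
No. Predict set conflict for Y': { 'f' }

A grammar is LL(1) if for each non-terminal N with multiple productions, the predict sets of those productions are pairwise disjoint, where PREDICT(N → α) = (FIRST(α) \ {ε}) ∪ (FOLLOW(N) if α ⇒* ε).

Relevant sets:
  FOLLOW(Y') = { $, 'f' }

For Y:
  PREDICT(Y → b X g Y Y') = { 'b' }
  PREDICT(Y → num) = { 'num' }
For Y':
  PREDICT(Y' → f Y) = { 'f' }
  PREDICT(Y' → ε) = { $, 'f' }
X has a single production, so nothing to check there.

Conflict found: Predict set conflict for Y': { 'f' }
The grammar is NOT LL(1).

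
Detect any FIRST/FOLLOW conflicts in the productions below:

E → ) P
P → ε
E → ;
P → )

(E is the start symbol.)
No FIRST/FOLLOW conflicts.

Nullable non-terminals: P.

P: nullable alternative(s) P → ε; FOLLOW(P) = { $ }
  P → ε: FIRST \ {ε} = { } — this is the only nullable alternative, skip
  P → ): FIRST \ {ε} = { ')' } — disjoint from FOLLOW(P)

E has no nullable alternative, so no FIRST/FOLLOW check is needed there.

No FIRST/FOLLOW conflicts found.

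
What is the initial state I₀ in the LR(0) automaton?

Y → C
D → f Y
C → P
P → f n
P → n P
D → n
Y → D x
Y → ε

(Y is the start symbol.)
First, augment the grammar with Y' → Y
I₀ = CLOSURE({ [Y' → . Y] }):
  [Y' → . Y] has the dot before Y: add [Y → . C], [Y → . D x], [Y → .]
  [Y → . C] has the dot before C: add [C → . P]
  [Y → . D x] has the dot before D: add [D → . f Y], [D → . n]
  [C → . P] has the dot before P: add [P → . f n], [P → . n P]
No further items can be added.

I₀ = { [C → . P], [D → . f Y], [D → . n], [P → . f n], [P → . n P], [Y → . C], [Y → . D x], [Y → .], [Y' → . Y] }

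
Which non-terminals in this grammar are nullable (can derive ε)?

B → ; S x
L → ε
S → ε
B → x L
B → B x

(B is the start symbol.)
{ 'L', 'S' }

A non-terminal is nullable if it can derive ε (the empty string): either it has an ε-production, or it has a production whose right-hand side consists entirely of nullable non-terminals.

ε-productions: L → ε, S → ε
So L, S are immediately nullable.
No further non-terminal can be added: every production for the remaining non-terminals contains a terminal or a non-nullable non-terminal.
Nullable = { 'L', 'S' }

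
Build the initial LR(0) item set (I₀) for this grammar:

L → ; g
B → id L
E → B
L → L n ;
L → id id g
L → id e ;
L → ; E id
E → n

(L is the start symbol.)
{ [L → . ; E id], [L → . ; g], [L → . L n ;], [L → . id e ;], [L → . id id g], [L' → . L] }

First, augment the grammar with L' → L
I₀ = CLOSURE({ [L' → . L] }):
  [L' → . L] has the dot before L: add [L → . ; g], [L → . L n ;], [L → . id id g], [L → . id e ;], [L → . ; E id]
No further items can be added.

I₀ = { [L → . ; E id], [L → . ; g], [L → . L n ;], [L → . id e ;], [L → . id id g], [L' → . L] }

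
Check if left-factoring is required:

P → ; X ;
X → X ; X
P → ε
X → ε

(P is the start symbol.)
Left-factoring is needed when two productions for the same non-terminal
share a common prefix on the right-hand side.

Productions for P:
  P → ; X ;
  P → ε
Productions for X:
  X → X ; X
  X → ε

No common prefixes found.

Answer: No, left-factoring is not needed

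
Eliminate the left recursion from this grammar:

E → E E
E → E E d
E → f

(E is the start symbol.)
E is directly left-recursive. The standard transformation for
  A → A α₁ | ... | A α_m | β₁ | ... | β_n
is
  A  → β₁ A' | ... | β_n A'
  A' → α₁ A' | ... | α_m A' | ε

E → f becomes E → f E'
E → E E becomes E' → E E'
E → E E d becomes E' → E d E'
Add E' → ε

Resulting grammar:
E → f E'
E' → E E'
E' → E d E'
E' → ε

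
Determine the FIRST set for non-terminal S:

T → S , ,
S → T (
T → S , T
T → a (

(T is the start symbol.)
{ 'a' }

FIRST sets of the other non-terminals involved (by the same procedure, iterated to a fixed point):
  FIRST(T) = { 'a' }

From S → T (:
  - T is a non-terminal: add FIRST(T) \ {ε} = { 'a' }
    T is not nullable, so stop

Collecting: FIRST(S) = { 'a' }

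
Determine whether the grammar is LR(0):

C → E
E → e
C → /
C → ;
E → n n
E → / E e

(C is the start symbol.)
No. Shift-reduce conflict between [C → / .] and [E → . / E e]

Augment with C' → C and build the canonical LR(0) collection (I0 = CLOSURE({[C' → . C]}), then GOTO on every symbol after a dot until no new states appear). It has 11 states:
  I0: { [C → . /], [C → . ;], [C → . E], [C' → . C], [E → . / E e], [E → . e], [E → . n n] }  — shift
  I1: { [C → / .], [E → . / E e], [E → . e], [E → . n n], [E → / . E e] }  — shift, reduce
  I2: { [C → ; .] }  — reduce
  I3: { [C' → C .] }  — accept
  I4: { [C → E .] }  — reduce
  I5: { [E → e .] }  — reduce
  I6: { [E → n . n] }  — shift
  I7: { [E → n n .] }  — reduce
  I8: { [E → . / E e], [E → . e], [E → . n n], [E → / . E e] }  — shift
  I9: { [E → / E . e] }  — shift
  I10: { [E → / E e .] }  — reduce

Conflict in state I1:
  Shift-reduce conflict between [C → / .] and [E → . / E e]
So the grammar is NOT LR(0).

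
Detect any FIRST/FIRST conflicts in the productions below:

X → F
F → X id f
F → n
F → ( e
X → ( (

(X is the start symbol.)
A FIRST/FIRST conflict occurs when two productions N → α and N → β for the same non-terminal have FIRST(α) ∩ FIRST(β) ≠ ∅ (with ε ∈ FIRST of a nullable right-hand side, so two nullable alternatives also conflict).

FIRST sets of the non-terminals at (or reachable through a nullable prefix from) the front of some alternative:
  FIRST(F) = { '(', 'n' }
  FIRST(X) = { '(', 'n' }

Productions for X:
  X → F: FIRST = { '(', 'n' }
  X → ( (: FIRST = { '(' }
Productions for F:
  F → X id f: FIRST = { '(', 'n' }
  F → n: FIRST = { 'n' }
  F → ( e: FIRST = { '(' }

Conflict for X: X → F and X → ( (
  Overlap: { '(' }
Conflict for F: F → X id f and F → n
  Overlap: { 'n' }
Conflict for F: F → X id f and F → ( e
  Overlap: { '(' }

Answer: Yes. X → F / X → '(' '(' on { '(' }; F → X id f / F → n on { 'n' }; F → X id f / F → '(' e on { '(' }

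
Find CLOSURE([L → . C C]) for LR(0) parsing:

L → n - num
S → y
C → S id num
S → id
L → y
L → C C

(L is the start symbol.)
{ [C → . S id num], [L → . C C], [S → . id], [S → . y] }

To compute CLOSURE, for each item [A → α.Bβ] where B is a non-terminal, add [B → .γ] for all productions B → γ; repeat for the newly added items until nothing changes.

Start with: [L → . C C]
  [L → . C C] has the dot before C: add [C → . S id num]
  [C → . S id num] has the dot before S: add [S → . y], [S → . id]
No further items can be added.

CLOSURE = { [C → . S id num], [L → . C C], [S → . id], [S → . y] }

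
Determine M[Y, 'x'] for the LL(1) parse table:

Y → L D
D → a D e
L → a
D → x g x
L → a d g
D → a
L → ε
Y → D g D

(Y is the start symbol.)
Y → L D, Y → D g D

To find M[Y, 'x'], we find productions for Y where 'x' is in the predict set (PREDICT(N → α) = (FIRST(α) \ {ε}) ∪ (FOLLOW(N) if α ⇒* ε)).

Relevant sets:
  FIRST(L) = { 'a', ε }
  FIRST(D) = { 'a', 'x' }

Y → L D: PREDICT = { 'a', 'x' }
  'x' is in predict set, so this production goes in M[Y, 'x']
Y → D g D: PREDICT = { 'a', 'x' }
  'x' is in predict set, so this production goes in M[Y, 'x']

M[Y, 'x'] = Y → L D, Y → D g D  (a multiply-defined cell — the grammar is not LL(1))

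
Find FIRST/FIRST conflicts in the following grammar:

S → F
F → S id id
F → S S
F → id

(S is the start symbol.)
Yes. F → S id id / F → S S on { 'id' }; F → S id id / F → id on { 'id' }; F → S S / F → id on { 'id' }

FIRST sets of the non-terminals at (or reachable through a nullable prefix from) the front of some alternative:
  FIRST(S) = { 'id' }

Productions for F:
  F → S id id: FIRST = { 'id' }
  F → S S: FIRST = { 'id' }
  F → id: FIRST = { 'id' }
S has only one production, so no FIRST/FIRST conflict is possible there.

Conflict for F: F → S id id and F → S S
  Overlap: { 'id' }
Conflict for F: F → S id id and F → id
  Overlap: { 'id' }
Conflict for F: F → S S and F → id
  Overlap: { 'id' }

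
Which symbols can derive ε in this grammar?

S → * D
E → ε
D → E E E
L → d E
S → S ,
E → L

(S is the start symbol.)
{ 'D', 'E' }

A non-terminal is nullable if it can derive ε (the empty string): either it has an ε-production, or it has a production whose right-hand side consists entirely of nullable non-terminals.

ε-productions: E → ε
So E is immediately nullable.
D → E E E: every symbol on the right is nullable, so D is nullable too.
No further non-terminal can be added: every production for the remaining non-terminals contains a terminal or a non-nullable non-terminal.
Nullable = { 'D', 'E' }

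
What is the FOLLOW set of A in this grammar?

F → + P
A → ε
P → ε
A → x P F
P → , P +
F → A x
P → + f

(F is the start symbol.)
To compute FOLLOW(A), find every occurrence of A on a right-hand side N → α A β: add FIRST(β) \ {ε}, and if β is empty or nullable also add FOLLOW(N). Iterate to a fixed point.

In F → A x: A is followed by x, add FIRST(x) \ {ε} = { 'x' }

Taking the union: FOLLOW(A) = { 'x' }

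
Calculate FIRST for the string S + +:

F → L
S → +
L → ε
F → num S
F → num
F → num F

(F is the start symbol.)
FIRST sets of the non-terminals involved (from the grammar, by fixed-point iteration):
  FIRST(S) = { '+' }

To compute FIRST(S + +), process the symbols left to right:
Symbol S is a non-terminal. Add FIRST(S) \ {ε} = { '+' }
S is not nullable (ε ∉ FIRST(S)), so stop here.
FIRST(S + +) = { '+' }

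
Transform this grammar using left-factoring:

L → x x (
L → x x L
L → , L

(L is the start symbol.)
L → x x L'
L' → (
L' → L
L → , L

Left-factoring transforms A → αβ₁ | αβ₂ into A → αA' and A' → β₁ | β₂
(α is the longest common prefix among the alternatives). Repeat until
no nonterminal has two alternatives with a common prefix.

Round 1: L has alternatives sharing prefix 'x x'. Introduce L': L → x x L'
  Add: L' → (
  Add: L' → L

No remaining common prefixes — done.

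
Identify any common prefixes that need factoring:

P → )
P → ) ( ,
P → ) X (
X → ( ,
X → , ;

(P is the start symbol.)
Yes, P has productions with common prefix ')'

Left-factoring is needed when two productions for the same non-terminal
share a common prefix on the right-hand side.

Productions for P:
  P → )
  P → ) ( ,
  P → ) X (
Productions for X:
  X → ( ,
  X → , ;

Found common prefix ')' in productions for P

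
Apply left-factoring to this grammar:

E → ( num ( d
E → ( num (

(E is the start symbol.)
E → ( num ( E'
E' → d
E' → ε

Left-factoring transforms A → αβ₁ | αβ₂ into A → αA' and A' → β₁ | β₂
(α is the longest common prefix among the alternatives). Repeat until
no nonterminal has two alternatives with a common prefix.

Round 1: E has alternatives sharing prefix '( num ('. Introduce E': E → ( num ( E'
  Add: E' → d
  Add: E' → ε

No remaining common prefixes — done.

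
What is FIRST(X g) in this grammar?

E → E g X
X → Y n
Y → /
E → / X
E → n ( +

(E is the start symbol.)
{ '/' }

FIRST sets of the non-terminals involved (from the grammar, by fixed-point iteration):
  FIRST(X) = { '/' }

To compute FIRST(X g), process the symbols left to right:
Symbol X is a non-terminal. Add FIRST(X) \ {ε} = { '/' }
X is not nullable (ε ∉ FIRST(X)), so stop here.
FIRST(X g) = { '/' }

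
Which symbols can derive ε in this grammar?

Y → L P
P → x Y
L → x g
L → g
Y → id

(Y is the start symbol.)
None

A non-terminal is nullable if it can derive ε (the empty string): either it has an ε-production, or it has a production whose right-hand side consists entirely of nullable non-terminals.

There are no ε-productions, so no non-terminal can derive ε.
No non-terminals are nullable.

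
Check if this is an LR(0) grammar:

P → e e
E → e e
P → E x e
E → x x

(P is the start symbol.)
No. Reduce-reduce conflict: [E → e e .] and [P → e e .]

Augment with P' → P and build the canonical LR(0) collection (I0 = CLOSURE({[P' → . P]}), then GOTO on every symbol after a dot until no new states appear). It has 9 states:
  I0: { [E → . e e], [E → . x x], [P → . E x e], [P → . e e], [P' → . P] }  — shift
  I1: { [P → E . x e] }  — shift
  I2: { [P' → P .] }  — accept
  I3: { [E → e . e], [P → e . e] }  — shift
  I4: { [E → x . x] }  — shift
  I5: { [E → x x .] }  — reduce
  I6: { [E → e e .], [P → e e .] }  — 2 reduces
  I7: { [P → E x . e] }  — shift
  I8: { [P → E x e .] }  — reduce

Conflict in state I6:
  Reduce-reduce conflict: [E → e e .] and [P → e e .]
So the grammar is NOT LR(0).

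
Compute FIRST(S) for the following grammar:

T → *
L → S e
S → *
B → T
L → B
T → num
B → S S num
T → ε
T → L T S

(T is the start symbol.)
To compute FIRST(S), examine every production with S on the left-hand side, reading each right-hand side left to right until a non-nullable symbol is reached.

From S → *:
  - '*' is a terminal: add '*' and stop

Collecting: FIRST(S) = { '*' }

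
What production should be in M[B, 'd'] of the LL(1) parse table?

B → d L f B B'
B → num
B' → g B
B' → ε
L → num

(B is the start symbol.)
To find M[B, 'd'], we find productions for B where 'd' is in the predict set (PREDICT(N → α) = (FIRST(α) \ {ε}) ∪ (FOLLOW(N) if α ⇒* ε)).

B → d L f B B': PREDICT = { 'd' }
  'd' is in predict set, so this production goes in M[B, 'd']
B → num: PREDICT = { 'num' }

M[B, 'd'] = B → d L f B B'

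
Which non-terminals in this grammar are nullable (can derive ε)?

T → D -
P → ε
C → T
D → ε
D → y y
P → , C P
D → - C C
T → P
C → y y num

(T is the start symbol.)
ε-productions: P → ε, D → ε
So P, D are immediately nullable.
T → P: every symbol on the right is nullable, so T is nullable too.
C → T: every symbol on the right is nullable, so C is nullable too.
Every non-terminal is now nullable.
Nullable = { 'C', 'D', 'P', 'T' }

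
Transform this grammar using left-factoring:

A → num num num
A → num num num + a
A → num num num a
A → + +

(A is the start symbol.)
A → num num num A'
A' → ε
A' → + a
A' → a
A → + +

Left-factoring transforms A → αβ₁ | αβ₂ into A → αA' and A' → β₁ | β₂
(α is the longest common prefix among the alternatives). Repeat until
no nonterminal has two alternatives with a common prefix.

Round 1: A has alternatives sharing prefix 'num num num'. Introduce A': A → num num num A'
  Add: A' → ε
  Add: A' → + a
  Add: A' → a

No remaining common prefixes — done.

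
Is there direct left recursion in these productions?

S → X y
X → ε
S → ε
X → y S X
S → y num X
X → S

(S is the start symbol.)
No direct left recursion

S → X y: starts with X
X → ε: starts with ε
S → ε: starts with ε
X → y S X: starts with y
S → y num X: starts with y
X → S: starts with S

No direct left recursion found.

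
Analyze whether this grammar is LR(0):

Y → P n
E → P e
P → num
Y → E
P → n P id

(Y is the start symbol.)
Augment with Y' → Y and build the canonical LR(0) collection (I0 = CLOSURE({[Y' → . Y]}), then GOTO on every symbol after a dot until no new states appear). It has 10 states:
  I0: { [E → . P e], [P → . n P id], [P → . num], [Y → . E], [Y → . P n], [Y' → . Y] }  — shift
  I1: { [Y → E .] }  — reduce
  I2: { [E → P . e], [Y → P . n] }  — shift
  I3: { [Y' → Y .] }  — accept
  I4: { [P → . n P id], [P → . num], [P → n . P id] }  — shift
  I5: { [P → num .] }  — reduce
  I6: { [P → n P . id] }  — shift
  I7: { [P → n P id .] }  — reduce
  I8: { [E → P e .] }  — reduce
  I9: { [Y → P n .] }  — reduce

Every state is either a pure shift/goto state or contains exactly one complete item and nothing to shift — no conflicts. The grammar is LR(0).

Answer: Yes, the grammar is LR(0)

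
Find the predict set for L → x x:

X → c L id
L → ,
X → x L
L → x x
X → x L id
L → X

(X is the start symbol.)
{ 'x' }

PREDICT(L → x x) = (FIRST(RHS) \ {ε}) ∪ (FOLLOW(L) if ε ∈ FIRST(RHS), i.e. RHS ⇒* ε)
FIRST(x x) = { 'x' }
ε ∉ FIRST(x x), so FOLLOW(L) is not added.
PREDICT(L → x x) = { 'x' }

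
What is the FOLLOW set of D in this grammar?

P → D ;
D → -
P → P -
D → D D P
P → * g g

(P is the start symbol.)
To compute FOLLOW(D), find every occurrence of D on a right-hand side N → α D β: add FIRST(β) \ {ε}, and if β is empty or nullable also add FOLLOW(N). Iterate to a fixed point.

In P → D ;: D is followed by ';', add FIRST(';') \ {ε} = { ';' }
In D → D D P: D is followed by D P, add FIRST(D P) \ {ε} = { '-' }
In D → D D P: D is followed by P, add FIRST(P) \ {ε} = { '*', '-' }

Taking the union: FOLLOW(D) = { '*', '-', ';' }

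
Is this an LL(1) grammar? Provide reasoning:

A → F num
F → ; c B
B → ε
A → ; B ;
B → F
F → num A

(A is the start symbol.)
A grammar is LL(1) if for each non-terminal N with multiple productions, the predict sets of those productions are pairwise disjoint, where PREDICT(N → α) = (FIRST(α) \ {ε}) ∪ (FOLLOW(N) if α ⇒* ε).

Relevant sets:
  FIRST(F) = { ';', 'num' }
  FOLLOW(B) = { ';', 'num' }

For A:
  PREDICT(A → F num) = { ';', 'num' }
  PREDICT(A → ';' B ';') = { ';' }
For F:
  PREDICT(F → ';' c B) = { ';' }
  PREDICT(F → num A) = { 'num' }
For B:
  PREDICT(B → ε) = { ';', 'num' }
  PREDICT(B → F) = { ';', 'num' }

Conflict found: Predict set conflict for A: { ';' }
The grammar is NOT LL(1).

Answer: No. Predict set conflict for A: { ';' }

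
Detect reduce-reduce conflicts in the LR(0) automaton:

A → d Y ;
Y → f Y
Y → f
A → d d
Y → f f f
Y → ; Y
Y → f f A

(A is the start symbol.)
Yes — I10: [Y → f .] vs [Y → f f f .]

A reduce-reduce conflict occurs when an LR(0) state has two complete items [A → α .] and [B → β .] — both call for a reduction, and with no lookahead the parser cannot choose between them.

Augment with A' → A and build the canonical LR(0) collection (I0 = CLOSURE({[A' → . A]}), then GOTO on every symbol after a dot until no new states appear). It has 13 states:
  I0: { [A → . d Y ;], [A → . d d], [A' → . A] }  — shift
  I1: { [A' → A .] }  — accept
  I2: { [A → d . Y ;], [A → d . d], [Y → . ; Y], [Y → . f Y], [Y → . f f A], [Y → . f f f], [Y → . f] }  — shift
  I3: { [Y → . ; Y], [Y → . f Y], [Y → . f f A], [Y → . f f f], [Y → . f], [Y → ; . Y] }  — shift
  I4: { [A → d Y . ;] }  — shift
  I5: { [A → d d .] }  — reduce
  I6: { [Y → . ; Y], [Y → . f Y], [Y → . f f A], [Y → . f f f], [Y → . f], [Y → f . Y], [Y → f . f A], [Y → f . f f], [Y → f .] }  — shift, reduce
  I7: { [Y → f Y .] }  — reduce
  I8: { [A → . d Y ;], [A → . d d], [Y → . ; Y], [Y → . f Y], [Y → . f f A], [Y → . f f f], [Y → . f], [Y → f . Y], [Y → f . f A], [Y → f . f f], [Y → f .], [Y → f f . A], [Y → f f . f] }  — shift, reduce
  I9: { [Y → f f A .] }  — reduce
  I10: { [A → . d Y ;], [A → . d d], [Y → . ; Y], [Y → . f Y], [Y → . f f A], [Y → . f f f], [Y → . f], [Y → f . Y], [Y → f . f A], [Y → f . f f], [Y → f .], [Y → f f . A], [Y → f f . f], [Y → f f f .] }  — shift, 2 reduces
  I11: { [A → d Y ; .] }  — reduce
  I12: { [Y → ; Y .] }  — reduce

I10 contains complete items [Y → f .], [Y → f f f .] — reduce-reduce conflict.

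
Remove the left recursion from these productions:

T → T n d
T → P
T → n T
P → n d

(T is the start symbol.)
T → P T'
T → n T T'
T' → n d T'
T' → ε
P → n d

T is directly left-recursive. The standard transformation for
  A → A α₁ | ... | A α_m | β₁ | ... | β_n
is
  A  → β₁ A' | ... | β_n A'
  A' → α₁ A' | ... | α_m A' | ε

T → P becomes T → P T'
T → n T becomes T → n T T'
T → T n d becomes T' → n d T'
Add T' → ε

Productions for other non-terminals are unchanged:
  P → n d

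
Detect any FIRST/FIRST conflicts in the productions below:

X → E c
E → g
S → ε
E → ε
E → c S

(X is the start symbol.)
A FIRST/FIRST conflict occurs when two productions N → α and N → β for the same non-terminal have FIRST(α) ∩ FIRST(β) ≠ ∅ (with ε ∈ FIRST of a nullable right-hand side, so two nullable alternatives also conflict).

Productions for E:
  E → g: FIRST = { 'g' }
  E → ε: FIRST = { ε }
  E → c S: FIRST = { 'c' }
X, S have only one production, so no FIRST/FIRST conflict is possible there.

All alternatives of each non-terminal have pairwise disjoint FIRST sets.

Answer: No FIRST/FIRST conflicts.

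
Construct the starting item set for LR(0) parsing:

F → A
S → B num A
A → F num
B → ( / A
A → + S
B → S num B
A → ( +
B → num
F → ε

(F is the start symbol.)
First, augment the grammar with F' → F
I₀ = CLOSURE({ [F' → . F] }):
  [F' → . F] has the dot before F: add [F → . A], [F → .]
  [F → . A] has the dot before A: add [A → . F num], [A → . + S], [A → . ( +]
No further items can be added.

I₀ = { [A → . ( +], [A → . + S], [A → . F num], [F → . A], [F → .], [F' → . F] }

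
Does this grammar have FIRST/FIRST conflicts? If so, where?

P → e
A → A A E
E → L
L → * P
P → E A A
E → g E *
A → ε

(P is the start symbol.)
No FIRST/FIRST conflicts.

A FIRST/FIRST conflict occurs when two productions N → α and N → β for the same non-terminal have FIRST(α) ∩ FIRST(β) ≠ ∅ (with ε ∈ FIRST of a nullable right-hand side, so two nullable alternatives also conflict).

FIRST sets of the non-terminals at (or reachable through a nullable prefix from) the front of some alternative:
  FIRST(E) = { '*', 'g' }
  FIRST(A) = { '*', 'g', ε }
  FIRST(L) = { '*' }

Productions for P:
  P → e: FIRST = { 'e' }
  P → E A A: FIRST = { '*', 'g' }
Productions for A:
  A → A A E: FIRST = { '*', 'g' }
  A → ε: FIRST = { ε }
Productions for E:
  E → L: FIRST = { '*' }
  E → g E *: FIRST = { 'g' }
L has only one production, so no FIRST/FIRST conflict is possible there.

All alternatives of each non-terminal have pairwise disjoint FIRST sets.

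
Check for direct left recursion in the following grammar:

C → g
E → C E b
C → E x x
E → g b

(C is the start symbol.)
No direct left recursion

Direct left recursion occurs when N → N α for some non-terminal N (the right-hand side begins with the left-hand side itself).

C → g: starts with g
E → C E b: starts with C
C → E x x: starts with E
E → g b: starts with g

No direct left recursion found.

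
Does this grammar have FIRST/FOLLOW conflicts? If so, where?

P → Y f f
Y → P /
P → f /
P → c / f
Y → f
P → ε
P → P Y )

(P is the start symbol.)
Yes. P → Y f f with FOLLOW(P) on { '/', 'c', 'f' }; P → f '/' with FOLLOW(P) on { 'f' }; P → c '/' f with FOLLOW(P) on { 'c' }; P → P Y ')' with FOLLOW(P) on { '/', 'c', 'f' }

A FIRST/FOLLOW conflict occurs when a non-terminal N has a nullable alternative N → β (β ⇒* ε) and another alternative N → α with FIRST(α) ∩ FOLLOW(N) ≠ ∅: on such a lookahead the parser cannot decide between expanding α and letting N vanish via β.

Nullable non-terminals: P.
FIRST sets used below: FIRST(Y) = { '/', 'c', 'f' }, FIRST(P) = { '/', 'c', 'f', ε }

P: nullable alternative(s) P → ε; FOLLOW(P) = { $, '/', 'c', 'f' }
  P → Y f f: FIRST \ {ε} = { '/', 'c', 'f' } — overlaps FOLLOW(P) on { '/', 'c', 'f' }: CONFLICT
  P → f /: FIRST \ {ε} = { 'f' } — overlaps FOLLOW(P) on { 'f' }: CONFLICT
  P → c / f: FIRST \ {ε} = { 'c' } — overlaps FOLLOW(P) on { 'c' }: CONFLICT
  P → ε: FIRST \ {ε} = { } — this is the only nullable alternative, skip
  P → P Y ): FIRST \ {ε} = { '/', 'c', 'f' } — overlaps FOLLOW(P) on { '/', 'c', 'f' }: CONFLICT

Y has no nullable alternative, so no FIRST/FOLLOW check is needed there.

So the grammar has 4 FIRST/FOLLOW conflicts (marked CONFLICT above).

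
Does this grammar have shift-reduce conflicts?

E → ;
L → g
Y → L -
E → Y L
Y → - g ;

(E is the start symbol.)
No shift-reduce conflicts

A shift-reduce conflict occurs when an LR(0) state has both:
  - a complete (reduce) item [A → α .] (dot at the end), and
  - a shift item [B → β . c γ] (dot before a terminal).

Augment with E' → E and build the canonical LR(0) collection (I0 = CLOSURE({[E' → . E]}), then GOTO on every symbol after a dot until no new states appear). It has 11 states:
  I0: { [E → . ;], [E → . Y L], [E' → . E], [L → . g], [Y → . - g ;], [Y → . L -] }  — shift
  I1: { [Y → - . g ;] }  — shift
  I2: { [E → ; .] }  — reduce
  I3: { [E' → E .] }  — accept
  I4: { [Y → L . -] }  — shift
  I5: { [E → Y . L], [L → . g] }  — shift
  I6: { [L → g .] }  — reduce
  I7: { [E → Y L .] }  — reduce
  I8: { [Y → L - .] }  — reduce
  I9: { [Y → - g . ;] }  — shift
  I10: { [Y → - g ; .] }  — reduce

No state contains both a complete item and a shift item.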